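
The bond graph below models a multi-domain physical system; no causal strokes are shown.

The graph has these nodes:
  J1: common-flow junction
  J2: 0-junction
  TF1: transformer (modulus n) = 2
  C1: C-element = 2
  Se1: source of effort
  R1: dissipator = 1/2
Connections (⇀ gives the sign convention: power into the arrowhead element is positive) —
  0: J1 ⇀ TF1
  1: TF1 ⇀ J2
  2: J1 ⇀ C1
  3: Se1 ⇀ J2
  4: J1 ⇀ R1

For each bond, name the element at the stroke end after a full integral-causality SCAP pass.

b0 |J1
b1 |TF1
b2 |J1
b3 |J2
b4 |R1

β3 stroke→J2  (source Se1 imposes e)
β1 stroke→TF1  (common-e at J2 fixed by 3)
β0 stroke→J1  (TF1: transformer flips bond 1)
β2 stroke→J1  (C1 integral (e out))
β4 stroke→R1  (J1 needs exactly one f-in)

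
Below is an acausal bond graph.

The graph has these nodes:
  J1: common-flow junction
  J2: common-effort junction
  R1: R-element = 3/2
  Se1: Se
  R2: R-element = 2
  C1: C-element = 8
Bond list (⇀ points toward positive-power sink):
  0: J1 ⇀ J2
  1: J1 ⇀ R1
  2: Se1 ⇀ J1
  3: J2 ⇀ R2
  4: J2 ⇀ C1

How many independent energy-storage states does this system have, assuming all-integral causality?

bond 2 stroke→J1  (Se1: effort source, stroke at far end)
bond 4 stroke→J2  (C1: C, integral causality)
bond 0 stroke→J1  (common-e at J2 fixed by 4)
bond 3 stroke→R2  (0-jn J2 has e-setter on 4)
bond 1 stroke→R1  (only one flow-in slot at J1)

1  (C1 all integral)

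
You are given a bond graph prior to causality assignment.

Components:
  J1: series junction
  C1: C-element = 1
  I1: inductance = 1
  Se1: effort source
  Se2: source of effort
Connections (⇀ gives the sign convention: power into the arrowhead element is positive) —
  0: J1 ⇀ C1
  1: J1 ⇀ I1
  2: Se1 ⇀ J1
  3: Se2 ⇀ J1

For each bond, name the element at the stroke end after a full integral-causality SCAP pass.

bond 0 |J1
bond 1 |I1
bond 2 |J1
bond 3 |J1

#2 |J1  (Se1: effort source, stroke at far end)
#3 |J1  (Se2: effort source, stroke at far end)
#0 |J1  (C1: C, integral causality)
#1 |I1  (only one flow-in slot at J1)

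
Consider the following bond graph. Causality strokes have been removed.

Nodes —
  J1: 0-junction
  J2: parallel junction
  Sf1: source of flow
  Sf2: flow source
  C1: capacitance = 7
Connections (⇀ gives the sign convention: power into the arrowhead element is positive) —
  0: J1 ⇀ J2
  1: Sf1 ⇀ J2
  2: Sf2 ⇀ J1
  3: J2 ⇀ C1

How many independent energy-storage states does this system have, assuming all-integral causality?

β1 |Sf1  (Sf1 (Sf) sets flow on bond)
β2 |Sf2  (source Sf2 imposes f)
β0 |J1  (closing 0-jn rule on J1)
β3 |J2  (only one effort-in slot at J2)

1  (C1 all integral)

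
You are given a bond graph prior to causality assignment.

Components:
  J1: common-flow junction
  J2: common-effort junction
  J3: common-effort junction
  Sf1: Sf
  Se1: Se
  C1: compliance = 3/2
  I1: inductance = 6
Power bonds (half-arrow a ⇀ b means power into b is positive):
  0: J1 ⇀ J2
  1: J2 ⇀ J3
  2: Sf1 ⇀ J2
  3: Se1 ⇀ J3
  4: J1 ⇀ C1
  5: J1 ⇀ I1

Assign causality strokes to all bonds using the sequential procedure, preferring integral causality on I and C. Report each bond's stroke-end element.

bond 0 |J1
bond 1 |J2
bond 2 |Sf1
bond 3 |J3
bond 4 |J1
bond 5 |I1

#2 stroke→Sf1  (Sf1: flow source, stroke at near end)
#3 stroke→J3  (Se1 (Se) sets effort on bond)
#1 stroke→J2  (common-e at J3 fixed by 3)
#0 stroke→J1  (J2 effort already set via bond 1)
#4 stroke→J1  (C1 outputs effort q/C1)
#5 stroke→I1  (only one flow-in slot at J1)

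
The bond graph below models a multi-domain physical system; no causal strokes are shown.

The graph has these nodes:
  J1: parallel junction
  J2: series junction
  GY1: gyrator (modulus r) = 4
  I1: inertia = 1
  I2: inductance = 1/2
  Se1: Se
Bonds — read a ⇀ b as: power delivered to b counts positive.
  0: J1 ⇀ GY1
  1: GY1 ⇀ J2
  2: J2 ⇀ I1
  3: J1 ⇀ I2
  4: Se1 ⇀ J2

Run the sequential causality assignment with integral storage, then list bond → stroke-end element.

β0 →J1
β1 →J2
β2 →I1
β3 →I2
β4 →J2

β4 |J2  (Se1 (Se) sets effort on bond)
β2 |I1  (I1 outputs flow p/I1)
β1 |J2  (common-f at J2 fixed by 2)
β0 |J1  (GY1: gyrator matches bond 1)
β3 |I2  (J1: bond 0 brought effort, rest push out)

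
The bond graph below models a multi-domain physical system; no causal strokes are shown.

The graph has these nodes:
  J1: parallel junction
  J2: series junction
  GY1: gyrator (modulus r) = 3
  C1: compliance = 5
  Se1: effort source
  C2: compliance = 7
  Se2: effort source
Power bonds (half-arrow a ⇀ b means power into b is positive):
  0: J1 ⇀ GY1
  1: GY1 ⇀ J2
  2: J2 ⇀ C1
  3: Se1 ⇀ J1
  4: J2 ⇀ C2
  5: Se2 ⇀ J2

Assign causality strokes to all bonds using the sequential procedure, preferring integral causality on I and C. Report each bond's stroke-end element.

#3 stroke→J1  (Se1 (Se) sets effort on bond)
#5 stroke→J2  (Se2 fixes effort; stroke away)
#0 stroke→GY1  (common-e at J1 fixed by 3)
#1 stroke→GY1  (through GY1, causality inverts; strokes same side of GY1)
#2 stroke→J2  (J2 flow already set via bond 1)
#4 stroke→J2  (common-f at J2 fixed by 1)

b0 |GY1
b1 |GY1
b2 |J2
b3 |J1
b4 |J2
b5 |J2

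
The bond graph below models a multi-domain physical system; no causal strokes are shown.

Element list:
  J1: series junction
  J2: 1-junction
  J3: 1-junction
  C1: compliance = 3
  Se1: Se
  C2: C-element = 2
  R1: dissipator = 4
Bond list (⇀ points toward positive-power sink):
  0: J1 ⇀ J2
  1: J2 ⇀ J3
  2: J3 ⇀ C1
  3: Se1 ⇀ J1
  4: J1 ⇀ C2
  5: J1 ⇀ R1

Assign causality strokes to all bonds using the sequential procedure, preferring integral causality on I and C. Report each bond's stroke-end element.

b3 stroke at J1  (Se1 (Se) sets effort on bond)
b2 stroke at J3  (C1: C, integral causality)
b1 stroke at J2  (closing 1-jn rule on J3)
b0 stroke at J1  (J2 needs exactly one f-in)
b4 stroke at J1  (C2: C, integral causality)
b5 stroke at R1  (closing 1-jn rule on J1)

bond 0 stroke→J1
bond 1 stroke→J2
bond 2 stroke→J3
bond 3 stroke→J1
bond 4 stroke→J1
bond 5 stroke→R1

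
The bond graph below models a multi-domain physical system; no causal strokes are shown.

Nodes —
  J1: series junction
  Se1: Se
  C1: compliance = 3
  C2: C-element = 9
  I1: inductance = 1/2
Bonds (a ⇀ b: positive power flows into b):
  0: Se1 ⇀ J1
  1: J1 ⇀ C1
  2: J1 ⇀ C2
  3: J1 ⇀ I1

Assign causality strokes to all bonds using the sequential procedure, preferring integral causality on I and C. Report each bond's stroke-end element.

b0 stroke→J1  (source Se1 imposes e)
b1 stroke→J1  (C1: C, integral causality)
b2 stroke→J1  (C2 outputs effort q/C2)
b3 stroke→I1  (closing 1-jn rule on J1)

#0 |J1
#1 |J1
#2 |J1
#3 |I1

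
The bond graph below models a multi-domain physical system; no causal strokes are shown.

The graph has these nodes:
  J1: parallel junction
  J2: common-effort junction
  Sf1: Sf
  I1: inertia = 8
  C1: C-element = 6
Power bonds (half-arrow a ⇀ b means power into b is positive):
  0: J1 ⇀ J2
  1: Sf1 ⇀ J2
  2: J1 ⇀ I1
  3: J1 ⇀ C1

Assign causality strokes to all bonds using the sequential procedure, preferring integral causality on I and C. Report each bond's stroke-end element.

b0 stroke→J2
b1 stroke→Sf1
b2 stroke→I1
b3 stroke→J1

bond 1 stroke at Sf1  (source Sf1 imposes f)
bond 0 stroke at J2  (J2 needs exactly one e-in)
bond 2 stroke at I1  (I1 integral (f out))
bond 3 stroke at J1  (J1: last free bond brings effort in)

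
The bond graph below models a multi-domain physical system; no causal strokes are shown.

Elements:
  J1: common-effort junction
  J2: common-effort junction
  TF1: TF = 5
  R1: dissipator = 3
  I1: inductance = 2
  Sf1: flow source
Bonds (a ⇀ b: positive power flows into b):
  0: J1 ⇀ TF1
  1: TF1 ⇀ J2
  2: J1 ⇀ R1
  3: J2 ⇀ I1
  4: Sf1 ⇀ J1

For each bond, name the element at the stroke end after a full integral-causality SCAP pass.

#0 stroke at TF1
#1 stroke at J2
#2 stroke at J1
#3 stroke at I1
#4 stroke at Sf1

bond 4 stroke at Sf1  (Sf1 fixes flow; stroke at Sf1)
bond 3 stroke at I1  (I1 outputs flow p/I1)
bond 1 stroke at J2  (only one effort-in slot at J2)
bond 0 stroke at TF1  (through TF1, causality passes straight; one stroke at TF1)
bond 2 stroke at J1  (closing 0-jn rule on J1)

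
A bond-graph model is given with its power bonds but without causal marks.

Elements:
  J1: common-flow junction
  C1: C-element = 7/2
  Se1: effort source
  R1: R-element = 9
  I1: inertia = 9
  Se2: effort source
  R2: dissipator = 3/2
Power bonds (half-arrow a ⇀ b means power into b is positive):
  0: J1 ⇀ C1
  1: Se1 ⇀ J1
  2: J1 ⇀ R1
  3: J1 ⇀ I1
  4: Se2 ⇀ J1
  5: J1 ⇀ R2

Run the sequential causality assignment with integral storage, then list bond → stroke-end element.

b1 →J1  (source Se1 imposes e)
b4 →J1  (Se2 (Se) sets effort on bond)
b0 →J1  (C1 integral (e out))
b3 →I1  (I1: I, integral causality)
b2 →J1  (J1 flow already set via bond 3)
b5 →J1  (J1: bond 3 brought flow, rest push out)

β0 →J1
β1 →J1
β2 →J1
β3 →I1
β4 →J1
β5 →J1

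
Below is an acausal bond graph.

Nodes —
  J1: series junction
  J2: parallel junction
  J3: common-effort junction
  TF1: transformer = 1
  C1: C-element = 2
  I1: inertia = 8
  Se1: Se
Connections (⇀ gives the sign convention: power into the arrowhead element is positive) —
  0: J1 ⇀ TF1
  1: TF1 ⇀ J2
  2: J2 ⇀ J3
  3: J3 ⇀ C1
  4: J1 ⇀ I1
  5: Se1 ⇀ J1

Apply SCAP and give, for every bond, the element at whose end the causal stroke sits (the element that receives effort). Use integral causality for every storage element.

b0 |J1
b1 |TF1
b2 |J2
b3 |J3
b4 |I1
b5 |J1

b5 →J1  (Se1: effort source, stroke at far end)
b3 →J3  (C1: C, integral causality)
b2 →J2  (0-jn J3 has e-setter on 3)
b1 →TF1  (common-e at J2 fixed by 2)
b0 →J1  (through TF1, causality passes straight; one stroke at TF1)
b4 →I1  (J1 needs exactly one f-in)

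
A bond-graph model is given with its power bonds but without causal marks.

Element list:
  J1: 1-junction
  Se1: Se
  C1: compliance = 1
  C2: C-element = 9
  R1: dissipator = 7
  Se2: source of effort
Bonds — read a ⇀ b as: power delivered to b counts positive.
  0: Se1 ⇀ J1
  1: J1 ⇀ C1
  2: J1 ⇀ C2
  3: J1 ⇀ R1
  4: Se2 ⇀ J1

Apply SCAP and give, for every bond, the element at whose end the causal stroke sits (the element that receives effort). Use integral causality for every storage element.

b0 →J1  (Se1: effort source, stroke at far end)
b4 →J1  (Se2 fixes effort; stroke away)
b1 →J1  (C1 integral (e out))
b2 →J1  (C2: C, integral causality)
b3 →R1  (J1: last free bond brings flow in)

bond 0 stroke at J1
bond 1 stroke at J1
bond 2 stroke at J1
bond 3 stroke at R1
bond 4 stroke at J1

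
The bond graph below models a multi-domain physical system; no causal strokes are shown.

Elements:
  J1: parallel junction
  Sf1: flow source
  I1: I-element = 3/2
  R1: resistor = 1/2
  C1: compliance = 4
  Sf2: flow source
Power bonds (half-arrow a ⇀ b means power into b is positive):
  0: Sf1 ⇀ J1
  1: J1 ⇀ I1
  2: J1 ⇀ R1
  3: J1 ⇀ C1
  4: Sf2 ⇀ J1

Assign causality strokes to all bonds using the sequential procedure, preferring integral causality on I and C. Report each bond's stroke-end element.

b0 stroke→Sf1
b1 stroke→I1
b2 stroke→R1
b3 stroke→J1
b4 stroke→Sf2

b0 |Sf1  (Sf1: flow source, stroke at near end)
b4 |Sf2  (source Sf2 imposes f)
b1 |I1  (I1 integral (f out))
b3 |J1  (C1 outputs effort q/C1)
b2 |R1  (0-jn J1 has e-setter on 3)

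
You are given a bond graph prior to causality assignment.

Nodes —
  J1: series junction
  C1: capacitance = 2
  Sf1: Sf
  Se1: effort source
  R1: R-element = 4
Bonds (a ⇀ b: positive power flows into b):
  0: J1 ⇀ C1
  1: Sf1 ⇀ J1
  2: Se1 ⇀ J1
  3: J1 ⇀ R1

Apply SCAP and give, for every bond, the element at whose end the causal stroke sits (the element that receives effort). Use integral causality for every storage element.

b0 stroke→J1
b1 stroke→Sf1
b2 stroke→J1
b3 stroke→J1

b1 →Sf1  (source Sf1 imposes f)
b2 →J1  (source Se1 imposes e)
b0 →J1  (J1 flow already set via bond 1)
b3 →J1  (1-jn J1 has f-setter on 1)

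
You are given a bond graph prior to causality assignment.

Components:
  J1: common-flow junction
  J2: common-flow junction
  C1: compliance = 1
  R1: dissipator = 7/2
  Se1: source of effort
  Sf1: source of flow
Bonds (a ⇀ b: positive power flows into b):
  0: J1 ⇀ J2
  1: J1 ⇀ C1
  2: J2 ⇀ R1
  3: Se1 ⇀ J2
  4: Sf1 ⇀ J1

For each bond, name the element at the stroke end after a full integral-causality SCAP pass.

b0 stroke at J1
b1 stroke at J1
b2 stroke at J2
b3 stroke at J2
b4 stroke at Sf1

bond 3 |J2  (source Se1 imposes e)
bond 4 |Sf1  (Sf1: flow source, stroke at near end)
bond 0 |J1  (1-jn J1 has f-setter on 4)
bond 1 |J1  (J1: bond 4 brought flow, rest push out)
bond 2 |J2  (J2: bond 0 brought flow, rest push out)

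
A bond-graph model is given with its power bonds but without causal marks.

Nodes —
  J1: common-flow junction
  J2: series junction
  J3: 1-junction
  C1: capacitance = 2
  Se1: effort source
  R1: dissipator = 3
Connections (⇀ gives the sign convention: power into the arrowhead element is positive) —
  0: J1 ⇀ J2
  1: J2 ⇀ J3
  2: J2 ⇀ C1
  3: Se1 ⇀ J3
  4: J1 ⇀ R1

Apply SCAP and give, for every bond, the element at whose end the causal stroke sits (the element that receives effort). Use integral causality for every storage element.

#0 →J1
#1 →J2
#2 →J2
#3 →J3
#4 →R1

bond 3 stroke→J3  (Se1 (Se) sets effort on bond)
bond 1 stroke→J2  (J3 needs exactly one f-in)
bond 2 stroke→J2  (C1: C, integral causality)
bond 0 stroke→J1  (J2 needs exactly one f-in)
bond 4 stroke→R1  (J1: last free bond brings flow in)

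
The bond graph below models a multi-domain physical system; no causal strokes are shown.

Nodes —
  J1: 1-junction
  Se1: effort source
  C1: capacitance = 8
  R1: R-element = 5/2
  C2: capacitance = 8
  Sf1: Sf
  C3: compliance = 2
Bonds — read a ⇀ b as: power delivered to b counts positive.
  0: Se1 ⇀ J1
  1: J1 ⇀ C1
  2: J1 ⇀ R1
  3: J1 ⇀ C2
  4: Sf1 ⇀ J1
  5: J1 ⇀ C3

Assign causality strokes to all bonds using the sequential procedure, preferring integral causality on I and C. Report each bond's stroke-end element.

b0 stroke at J1
b1 stroke at J1
b2 stroke at J1
b3 stroke at J1
b4 stroke at Sf1
b5 stroke at J1

β0 stroke→J1  (source Se1 imposes e)
β4 stroke→Sf1  (Sf1 (Sf) sets flow on bond)
β1 stroke→J1  (J1: bond 4 brought flow, rest push out)
β2 stroke→J1  (1-jn J1 has f-setter on 4)
β3 stroke→J1  (J1: bond 4 brought flow, rest push out)
β5 stroke→J1  (common-f at J1 fixed by 4)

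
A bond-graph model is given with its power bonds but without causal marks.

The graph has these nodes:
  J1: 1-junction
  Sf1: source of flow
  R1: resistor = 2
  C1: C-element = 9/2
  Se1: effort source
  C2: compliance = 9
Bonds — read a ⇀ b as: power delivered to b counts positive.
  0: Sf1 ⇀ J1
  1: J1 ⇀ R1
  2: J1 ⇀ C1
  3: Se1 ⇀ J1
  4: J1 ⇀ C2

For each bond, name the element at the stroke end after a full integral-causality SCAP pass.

#0 →Sf1  (Sf1: flow source, stroke at near end)
#3 →J1  (Se1 fixes effort; stroke away)
#1 →J1  (common-f at J1 fixed by 0)
#2 →J1  (J1: bond 0 brought flow, rest push out)
#4 →J1  (common-f at J1 fixed by 0)

#0 |Sf1
#1 |J1
#2 |J1
#3 |J1
#4 |J1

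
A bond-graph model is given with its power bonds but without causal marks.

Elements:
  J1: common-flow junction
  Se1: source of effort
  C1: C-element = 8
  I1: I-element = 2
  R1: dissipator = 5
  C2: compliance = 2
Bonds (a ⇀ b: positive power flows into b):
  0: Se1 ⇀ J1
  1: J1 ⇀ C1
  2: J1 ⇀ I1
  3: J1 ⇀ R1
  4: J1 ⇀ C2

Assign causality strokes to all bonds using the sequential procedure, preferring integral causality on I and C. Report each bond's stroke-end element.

b0 |J1  (Se1 fixes effort; stroke away)
b1 |J1  (C1: C, integral causality)
b2 |I1  (I1: I, integral causality)
b3 |J1  (J1 flow already set via bond 2)
b4 |J1  (J1: bond 2 brought flow, rest push out)

#0 →J1
#1 →J1
#2 →I1
#3 →J1
#4 →J1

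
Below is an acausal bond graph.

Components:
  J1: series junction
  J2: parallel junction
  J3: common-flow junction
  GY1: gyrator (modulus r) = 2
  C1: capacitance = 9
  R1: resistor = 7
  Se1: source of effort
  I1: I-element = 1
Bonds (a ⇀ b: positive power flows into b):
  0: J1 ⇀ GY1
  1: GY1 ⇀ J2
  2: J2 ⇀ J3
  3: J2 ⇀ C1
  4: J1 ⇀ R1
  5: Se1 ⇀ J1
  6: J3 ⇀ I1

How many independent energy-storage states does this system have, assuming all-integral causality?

#5 stroke→J1  (source Se1 imposes e)
#3 stroke→J2  (prefer integral on C1)
#1 stroke→GY1  (J2 effort already set via bond 3)
#2 stroke→J3  (0-jn J2 has e-setter on 3)
#6 stroke→I1  (J3 needs exactly one f-in)
#0 stroke→GY1  (GY1 both-in/both-out from 1)
#4 stroke→J1  (J1 flow already set via bond 0)

2  (C1, I1 all integral)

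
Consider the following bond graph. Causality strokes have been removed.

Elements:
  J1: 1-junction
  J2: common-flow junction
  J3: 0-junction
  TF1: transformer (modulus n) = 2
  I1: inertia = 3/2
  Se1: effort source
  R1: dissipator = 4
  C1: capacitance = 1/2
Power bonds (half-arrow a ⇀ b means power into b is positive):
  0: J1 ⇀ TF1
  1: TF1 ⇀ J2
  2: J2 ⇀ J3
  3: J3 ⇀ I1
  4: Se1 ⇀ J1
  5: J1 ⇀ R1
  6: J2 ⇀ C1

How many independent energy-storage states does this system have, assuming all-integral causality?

2  (C1, I1 all integral)

β4 stroke at J1  (Se1: effort source, stroke at far end)
β3 stroke at I1  (I1 outputs flow p/I1)
β2 stroke at J3  (J3: last free bond brings effort in)
β1 stroke at J2  (J2 flow already set via bond 2)
β6 stroke at J2  (J2: bond 2 brought flow, rest push out)
β0 stroke at TF1  (through TF1, causality passes straight; one stroke at TF1)
β5 stroke at J1  (common-f at J1 fixed by 0)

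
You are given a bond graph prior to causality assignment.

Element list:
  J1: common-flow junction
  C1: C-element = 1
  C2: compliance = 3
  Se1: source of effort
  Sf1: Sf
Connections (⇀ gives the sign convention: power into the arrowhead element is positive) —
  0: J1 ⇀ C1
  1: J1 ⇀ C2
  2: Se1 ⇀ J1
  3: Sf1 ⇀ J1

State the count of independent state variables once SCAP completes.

bond 2 stroke→J1  (Se1: effort source, stroke at far end)
bond 3 stroke→Sf1  (Sf1: flow source, stroke at near end)
bond 0 stroke→J1  (1-jn J1 has f-setter on 3)
bond 1 stroke→J1  (1-jn J1 has f-setter on 3)

2  (C1, C2 all integral)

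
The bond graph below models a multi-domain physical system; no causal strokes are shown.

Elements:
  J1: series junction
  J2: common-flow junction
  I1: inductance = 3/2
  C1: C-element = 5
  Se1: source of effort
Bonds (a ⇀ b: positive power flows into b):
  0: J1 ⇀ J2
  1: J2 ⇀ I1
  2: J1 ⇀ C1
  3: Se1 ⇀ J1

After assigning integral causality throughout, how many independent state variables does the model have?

#3 |J1  (Se1: effort source, stroke at far end)
#1 |I1  (I1 outputs flow p/I1)
#0 |J2  (1-jn J2 has f-setter on 1)
#2 |J1  (J1 flow already set via bond 0)

2  (C1, I1 all integral)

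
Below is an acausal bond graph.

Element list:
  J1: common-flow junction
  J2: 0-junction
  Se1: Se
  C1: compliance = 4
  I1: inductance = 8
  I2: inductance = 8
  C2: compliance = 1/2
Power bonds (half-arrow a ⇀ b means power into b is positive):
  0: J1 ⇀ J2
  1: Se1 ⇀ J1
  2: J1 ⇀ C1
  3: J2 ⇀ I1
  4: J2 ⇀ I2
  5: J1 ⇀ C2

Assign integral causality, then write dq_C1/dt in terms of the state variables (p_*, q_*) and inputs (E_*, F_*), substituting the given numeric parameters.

dq_C1/dt = p_I1/8 + p_I2/8

#1 stroke→J1  (source Se1 imposes e)
#2 stroke→J1  (C1: C, integral causality)
#3 stroke→I1  (I1 integral (f out))
#4 stroke→I2  (I2: I, integral causality)
#0 stroke→J2  (J2: last free bond brings effort in)
#5 stroke→J1  (common-f at J1 fixed by 0)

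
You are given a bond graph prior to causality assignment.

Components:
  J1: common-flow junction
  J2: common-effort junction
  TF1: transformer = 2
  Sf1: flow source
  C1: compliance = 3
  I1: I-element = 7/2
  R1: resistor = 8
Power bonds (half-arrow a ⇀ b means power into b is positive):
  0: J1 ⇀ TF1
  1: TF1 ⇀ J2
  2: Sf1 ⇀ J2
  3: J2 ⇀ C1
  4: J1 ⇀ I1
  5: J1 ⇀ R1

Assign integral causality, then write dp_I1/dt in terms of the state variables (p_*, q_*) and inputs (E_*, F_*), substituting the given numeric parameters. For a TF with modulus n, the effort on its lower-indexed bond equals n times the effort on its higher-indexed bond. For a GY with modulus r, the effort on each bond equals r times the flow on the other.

#2 stroke→Sf1  (Sf1 (Sf) sets flow on bond)
#3 stroke→J2  (C1 outputs effort q/C1)
#1 stroke→TF1  (common-e at J2 fixed by 3)
#0 stroke→J1  (TF TF1: opposite of bond 1)
#4 stroke→I1  (I1 integral (f out))
#5 stroke→J1  (common-f at J1 fixed by 4)

dp_I1/dt = -16*p_I1/7 - 2*q_C1/3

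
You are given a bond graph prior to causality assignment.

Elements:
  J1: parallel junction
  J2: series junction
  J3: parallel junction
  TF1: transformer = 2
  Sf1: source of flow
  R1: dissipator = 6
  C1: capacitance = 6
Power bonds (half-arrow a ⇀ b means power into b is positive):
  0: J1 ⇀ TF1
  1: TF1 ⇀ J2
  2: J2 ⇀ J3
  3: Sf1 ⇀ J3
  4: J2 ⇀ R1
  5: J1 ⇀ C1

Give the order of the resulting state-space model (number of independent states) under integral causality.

1  (C1 all integral)

#3 stroke→Sf1  (Sf1: flow source, stroke at near end)
#2 stroke→J3  (closing 0-jn rule on J3)
#1 stroke→J2  (common-f at J2 fixed by 2)
#4 stroke→J2  (1-jn J2 has f-setter on 2)
#0 stroke→TF1  (TF TF1: opposite of bond 1)
#5 stroke→J1  (J1 needs exactly one e-in)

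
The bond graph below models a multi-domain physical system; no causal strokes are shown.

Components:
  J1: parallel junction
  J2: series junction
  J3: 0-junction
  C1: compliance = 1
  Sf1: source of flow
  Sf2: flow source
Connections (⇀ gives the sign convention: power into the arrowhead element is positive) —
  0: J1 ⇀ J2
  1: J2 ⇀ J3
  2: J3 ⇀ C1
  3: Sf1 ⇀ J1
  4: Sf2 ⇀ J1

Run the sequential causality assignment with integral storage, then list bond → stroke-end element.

bond 0 |J1
bond 1 |J2
bond 2 |J3
bond 3 |Sf1
bond 4 |Sf2

#3 stroke at Sf1  (Sf1 (Sf) sets flow on bond)
#4 stroke at Sf2  (Sf2 fixes flow; stroke at Sf2)
#0 stroke at J1  (J1: last free bond brings effort in)
#1 stroke at J2  (J2 flow already set via bond 0)
#2 stroke at J3  (closing 0-jn rule on J3)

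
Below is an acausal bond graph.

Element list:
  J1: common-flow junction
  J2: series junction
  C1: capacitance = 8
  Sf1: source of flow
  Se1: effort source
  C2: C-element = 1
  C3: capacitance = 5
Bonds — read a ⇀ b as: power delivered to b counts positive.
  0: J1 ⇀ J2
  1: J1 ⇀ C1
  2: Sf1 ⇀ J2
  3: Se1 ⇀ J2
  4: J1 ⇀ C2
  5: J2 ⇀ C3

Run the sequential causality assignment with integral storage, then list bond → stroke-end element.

#2 |Sf1  (Sf1 (Sf) sets flow on bond)
#3 |J2  (Se1 (Se) sets effort on bond)
#0 |J2  (J2: bond 2 brought flow, rest push out)
#5 |J2  (J2 flow already set via bond 2)
#1 |J1  (J1 flow already set via bond 0)
#4 |J1  (common-f at J1 fixed by 0)

b0 →J2
b1 →J1
b2 →Sf1
b3 →J2
b4 →J1
b5 →J2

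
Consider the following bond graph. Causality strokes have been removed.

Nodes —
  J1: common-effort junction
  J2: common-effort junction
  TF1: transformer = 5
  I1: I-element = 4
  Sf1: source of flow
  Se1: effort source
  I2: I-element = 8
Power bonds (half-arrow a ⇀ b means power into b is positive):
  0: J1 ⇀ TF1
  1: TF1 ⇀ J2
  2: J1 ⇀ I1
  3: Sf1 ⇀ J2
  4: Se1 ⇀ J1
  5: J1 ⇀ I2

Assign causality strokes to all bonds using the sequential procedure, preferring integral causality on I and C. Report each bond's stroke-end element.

bond 3 →Sf1  (source Sf1 imposes f)
bond 4 →J1  (Se1 fixes effort; stroke away)
bond 0 →TF1  (0-jn J1 has e-setter on 4)
bond 2 →I1  (J1: bond 4 brought effort, rest push out)
bond 5 →I2  (common-e at J1 fixed by 4)
bond 1 →J2  (J2 needs exactly one e-in)

#0 →TF1
#1 →J2
#2 →I1
#3 →Sf1
#4 →J1
#5 →I2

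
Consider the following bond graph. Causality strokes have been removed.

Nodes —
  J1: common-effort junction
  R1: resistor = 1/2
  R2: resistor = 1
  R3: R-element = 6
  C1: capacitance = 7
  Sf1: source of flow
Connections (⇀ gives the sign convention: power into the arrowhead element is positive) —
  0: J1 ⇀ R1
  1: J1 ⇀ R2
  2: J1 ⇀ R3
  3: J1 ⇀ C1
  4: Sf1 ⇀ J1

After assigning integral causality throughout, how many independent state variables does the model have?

1  (C1 all integral)

b4 →Sf1  (Sf1 (Sf) sets flow on bond)
b3 →J1  (C1 outputs effort q/C1)
b0 →R1  (0-jn J1 has e-setter on 3)
b1 →R2  (J1 effort already set via bond 3)
b2 →R3  (0-jn J1 has e-setter on 3)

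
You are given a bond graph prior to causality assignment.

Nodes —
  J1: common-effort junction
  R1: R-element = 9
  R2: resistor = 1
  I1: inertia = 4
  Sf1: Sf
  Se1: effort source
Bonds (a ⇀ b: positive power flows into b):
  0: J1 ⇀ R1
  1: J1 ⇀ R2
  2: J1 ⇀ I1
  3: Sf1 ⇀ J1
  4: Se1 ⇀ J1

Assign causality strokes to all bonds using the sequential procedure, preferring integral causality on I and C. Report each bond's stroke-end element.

#3 →Sf1  (Sf1 (Sf) sets flow on bond)
#4 →J1  (Se1 fixes effort; stroke away)
#0 →R1  (0-jn J1 has e-setter on 4)
#1 →R2  (J1: bond 4 brought effort, rest push out)
#2 →I1  (common-e at J1 fixed by 4)

bond 0 stroke→R1
bond 1 stroke→R2
bond 2 stroke→I1
bond 3 stroke→Sf1
bond 4 stroke→J1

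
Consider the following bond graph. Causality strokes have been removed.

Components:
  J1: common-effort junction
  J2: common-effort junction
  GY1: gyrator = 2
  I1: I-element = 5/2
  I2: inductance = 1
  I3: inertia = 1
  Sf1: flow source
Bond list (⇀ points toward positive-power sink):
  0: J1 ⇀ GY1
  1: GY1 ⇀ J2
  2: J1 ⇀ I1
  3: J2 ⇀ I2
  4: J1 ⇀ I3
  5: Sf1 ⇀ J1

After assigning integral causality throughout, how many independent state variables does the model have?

bond 5 stroke→Sf1  (Sf1 (Sf) sets flow on bond)
bond 2 stroke→I1  (prefer integral on I1)
bond 3 stroke→I2  (I2: I, integral causality)
bond 1 stroke→J2  (J2: last free bond brings effort in)
bond 0 stroke→J1  (GY1 both-in/both-out from 1)
bond 4 stroke→I3  (J1: bond 0 brought effort, rest push out)

3  (I1, I2, I3 all integral)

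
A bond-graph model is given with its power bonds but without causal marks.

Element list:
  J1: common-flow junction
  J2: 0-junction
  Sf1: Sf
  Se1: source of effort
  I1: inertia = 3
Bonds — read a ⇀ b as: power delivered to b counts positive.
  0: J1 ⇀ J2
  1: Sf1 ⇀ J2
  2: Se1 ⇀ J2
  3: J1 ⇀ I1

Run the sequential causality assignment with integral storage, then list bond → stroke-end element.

bond 0 stroke→J1
bond 1 stroke→Sf1
bond 2 stroke→J2
bond 3 stroke→I1

bond 1 stroke→Sf1  (Sf1 (Sf) sets flow on bond)
bond 2 stroke→J2  (Se1 (Se) sets effort on bond)
bond 0 stroke→J1  (J2 effort already set via bond 2)
bond 3 stroke→I1  (only one flow-in slot at J1)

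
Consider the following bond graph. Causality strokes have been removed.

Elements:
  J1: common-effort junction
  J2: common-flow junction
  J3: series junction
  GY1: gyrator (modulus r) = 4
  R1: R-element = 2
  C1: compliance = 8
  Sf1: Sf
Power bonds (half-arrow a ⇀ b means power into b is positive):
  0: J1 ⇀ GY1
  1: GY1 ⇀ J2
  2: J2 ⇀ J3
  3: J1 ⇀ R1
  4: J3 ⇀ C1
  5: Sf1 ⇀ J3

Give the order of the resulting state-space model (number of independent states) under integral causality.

1  (C1 all integral)

#5 stroke→Sf1  (Sf1: flow source, stroke at near end)
#2 stroke→J3  (J3 flow already set via bond 5)
#4 stroke→J3  (1-jn J3 has f-setter on 5)
#1 stroke→J2  (common-f at J2 fixed by 2)
#0 stroke→J1  (GY GY1: same side as bond 1)
#3 stroke→R1  (0-jn J1 has e-setter on 0)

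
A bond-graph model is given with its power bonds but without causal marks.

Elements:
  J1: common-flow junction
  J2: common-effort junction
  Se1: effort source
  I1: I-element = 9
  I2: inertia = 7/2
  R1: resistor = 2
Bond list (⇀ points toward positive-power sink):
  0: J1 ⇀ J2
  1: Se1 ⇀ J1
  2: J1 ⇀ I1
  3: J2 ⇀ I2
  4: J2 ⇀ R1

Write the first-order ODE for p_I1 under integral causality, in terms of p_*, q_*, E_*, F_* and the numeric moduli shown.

dp_I1/dt = E_Se1 - 2*p_I1/9 + 4*p_I2/7

#1 →J1  (Se1 fixes effort; stroke away)
#2 →I1  (prefer integral on I1)
#0 →J1  (J1 flow already set via bond 2)
#3 →I2  (I2: I, integral causality)
#4 →J2  (closing 0-jn rule on J2)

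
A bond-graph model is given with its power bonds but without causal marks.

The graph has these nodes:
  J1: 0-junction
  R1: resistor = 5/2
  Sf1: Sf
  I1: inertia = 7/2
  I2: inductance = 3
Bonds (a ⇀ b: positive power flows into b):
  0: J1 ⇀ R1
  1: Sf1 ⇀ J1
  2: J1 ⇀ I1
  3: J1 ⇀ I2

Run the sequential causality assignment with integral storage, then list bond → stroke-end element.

bond 0 →J1
bond 1 →Sf1
bond 2 →I1
bond 3 →I2

bond 1 stroke→Sf1  (source Sf1 imposes f)
bond 2 stroke→I1  (prefer integral on I1)
bond 3 stroke→I2  (prefer integral on I2)
bond 0 stroke→J1  (J1: last free bond brings effort in)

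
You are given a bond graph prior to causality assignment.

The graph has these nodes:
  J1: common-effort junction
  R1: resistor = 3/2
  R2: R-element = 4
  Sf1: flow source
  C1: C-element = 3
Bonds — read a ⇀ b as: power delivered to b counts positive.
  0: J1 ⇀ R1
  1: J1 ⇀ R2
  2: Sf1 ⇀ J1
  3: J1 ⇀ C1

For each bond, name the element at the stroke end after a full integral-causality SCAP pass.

bond 0 stroke→R1
bond 1 stroke→R2
bond 2 stroke→Sf1
bond 3 stroke→J1

b2 →Sf1  (source Sf1 imposes f)
b3 →J1  (prefer integral on C1)
b0 →R1  (J1 effort already set via bond 3)
b1 →R2  (J1 effort already set via bond 3)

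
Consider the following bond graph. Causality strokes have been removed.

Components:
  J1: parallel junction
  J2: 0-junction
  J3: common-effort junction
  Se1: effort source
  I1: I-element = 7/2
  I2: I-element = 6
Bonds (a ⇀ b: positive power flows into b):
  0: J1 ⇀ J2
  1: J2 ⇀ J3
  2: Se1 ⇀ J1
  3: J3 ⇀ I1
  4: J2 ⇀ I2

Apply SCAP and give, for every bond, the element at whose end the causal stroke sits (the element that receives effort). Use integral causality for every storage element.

β2 stroke at J1  (Se1: effort source, stroke at far end)
β0 stroke at J2  (J1 effort already set via bond 2)
β1 stroke at J3  (common-e at J2 fixed by 0)
β4 stroke at I2  (common-e at J2 fixed by 0)
β3 stroke at I1  (J3: bond 1 brought effort, rest push out)

#0 |J2
#1 |J3
#2 |J1
#3 |I1
#4 |I2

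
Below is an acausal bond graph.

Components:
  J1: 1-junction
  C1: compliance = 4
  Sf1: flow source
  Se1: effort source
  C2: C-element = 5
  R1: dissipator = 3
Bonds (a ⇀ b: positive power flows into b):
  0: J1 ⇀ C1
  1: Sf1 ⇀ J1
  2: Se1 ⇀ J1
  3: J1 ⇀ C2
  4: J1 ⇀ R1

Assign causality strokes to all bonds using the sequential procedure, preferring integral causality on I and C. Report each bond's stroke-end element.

#0 stroke→J1
#1 stroke→Sf1
#2 stroke→J1
#3 stroke→J1
#4 stroke→J1

bond 1 stroke→Sf1  (Sf1: flow source, stroke at near end)
bond 2 stroke→J1  (Se1 (Se) sets effort on bond)
bond 0 stroke→J1  (common-f at J1 fixed by 1)
bond 3 stroke→J1  (1-jn J1 has f-setter on 1)
bond 4 stroke→J1  (J1: bond 1 brought flow, rest push out)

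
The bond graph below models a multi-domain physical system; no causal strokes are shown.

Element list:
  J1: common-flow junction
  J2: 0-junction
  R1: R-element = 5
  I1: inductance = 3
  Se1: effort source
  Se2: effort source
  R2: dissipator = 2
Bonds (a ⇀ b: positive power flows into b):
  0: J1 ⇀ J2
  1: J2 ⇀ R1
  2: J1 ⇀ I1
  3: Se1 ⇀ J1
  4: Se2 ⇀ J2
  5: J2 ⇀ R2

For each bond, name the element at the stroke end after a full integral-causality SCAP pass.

β0 |J1
β1 |R1
β2 |I1
β3 |J1
β4 |J2
β5 |R2

b3 |J1  (source Se1 imposes e)
b4 |J2  (source Se2 imposes e)
b0 |J1  (J2: bond 4 brought effort, rest push out)
b1 |R1  (common-e at J2 fixed by 4)
b5 |R2  (0-jn J2 has e-setter on 4)
b2 |I1  (J1 needs exactly one f-in)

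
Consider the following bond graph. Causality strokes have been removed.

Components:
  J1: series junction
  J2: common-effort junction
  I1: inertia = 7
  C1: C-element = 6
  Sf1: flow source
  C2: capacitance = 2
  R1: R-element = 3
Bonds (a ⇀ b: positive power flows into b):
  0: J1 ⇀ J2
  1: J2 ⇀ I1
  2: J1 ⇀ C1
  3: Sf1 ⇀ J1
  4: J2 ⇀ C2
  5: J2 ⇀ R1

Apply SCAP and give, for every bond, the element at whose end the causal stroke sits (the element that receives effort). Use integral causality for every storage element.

#0 →J1
#1 →I1
#2 →J1
#3 →Sf1
#4 →J2
#5 →R1

β3 stroke→Sf1  (Sf1 fixes flow; stroke at Sf1)
β0 stroke→J1  (J1 flow already set via bond 3)
β2 stroke→J1  (J1 flow already set via bond 3)
β1 stroke→I1  (I1 outputs flow p/I1)
β4 stroke→J2  (prefer integral on C2)
β5 stroke→R1  (J2 effort already set via bond 4)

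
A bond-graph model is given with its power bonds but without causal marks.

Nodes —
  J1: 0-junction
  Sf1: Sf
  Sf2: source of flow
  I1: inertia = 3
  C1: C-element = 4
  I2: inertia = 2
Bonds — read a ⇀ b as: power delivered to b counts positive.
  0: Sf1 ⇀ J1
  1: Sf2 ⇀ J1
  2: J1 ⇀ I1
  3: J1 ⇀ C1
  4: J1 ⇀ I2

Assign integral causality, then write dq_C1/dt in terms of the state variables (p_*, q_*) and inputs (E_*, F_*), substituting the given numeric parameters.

b0 |Sf1  (Sf1 fixes flow; stroke at Sf1)
b1 |Sf2  (Sf2 fixes flow; stroke at Sf2)
b2 |I1  (I1 integral (f out))
b3 |J1  (prefer integral on C1)
b4 |I2  (common-e at J1 fixed by 3)

dq_C1/dt = F_Sf1 + F_Sf2 - p_I1/3 - p_I2/2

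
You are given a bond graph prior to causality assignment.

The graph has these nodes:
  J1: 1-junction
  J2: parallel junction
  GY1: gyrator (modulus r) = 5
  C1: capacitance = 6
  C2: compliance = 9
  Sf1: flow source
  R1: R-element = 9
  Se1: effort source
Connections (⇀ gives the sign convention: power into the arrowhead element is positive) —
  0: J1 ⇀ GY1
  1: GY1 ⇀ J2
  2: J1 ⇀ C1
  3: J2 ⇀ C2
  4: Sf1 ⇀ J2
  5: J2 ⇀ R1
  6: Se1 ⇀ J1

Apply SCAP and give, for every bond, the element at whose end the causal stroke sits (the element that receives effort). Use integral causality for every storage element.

β4 stroke at Sf1  (Sf1 (Sf) sets flow on bond)
β6 stroke at J1  (Se1 (Se) sets effort on bond)
β2 stroke at J1  (C1 integral (e out))
β0 stroke at GY1  (only one flow-in slot at J1)
β1 stroke at GY1  (GY1: gyrator matches bond 0)
β3 stroke at J2  (C2 outputs effort q/C2)
β5 stroke at R1  (J2: bond 3 brought effort, rest push out)

b0 |GY1
b1 |GY1
b2 |J1
b3 |J2
b4 |Sf1
b5 |R1
b6 |J1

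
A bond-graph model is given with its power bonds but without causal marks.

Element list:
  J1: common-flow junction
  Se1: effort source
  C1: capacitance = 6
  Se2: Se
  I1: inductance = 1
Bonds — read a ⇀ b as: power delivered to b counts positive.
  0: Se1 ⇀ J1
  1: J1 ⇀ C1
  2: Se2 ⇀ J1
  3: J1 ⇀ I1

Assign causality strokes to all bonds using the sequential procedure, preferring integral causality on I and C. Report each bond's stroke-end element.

β0 stroke at J1
β1 stroke at J1
β2 stroke at J1
β3 stroke at I1

#0 stroke at J1  (Se1 fixes effort; stroke away)
#2 stroke at J1  (Se2 (Se) sets effort on bond)
#1 stroke at J1  (C1 integral (e out))
#3 stroke at I1  (J1 needs exactly one f-in)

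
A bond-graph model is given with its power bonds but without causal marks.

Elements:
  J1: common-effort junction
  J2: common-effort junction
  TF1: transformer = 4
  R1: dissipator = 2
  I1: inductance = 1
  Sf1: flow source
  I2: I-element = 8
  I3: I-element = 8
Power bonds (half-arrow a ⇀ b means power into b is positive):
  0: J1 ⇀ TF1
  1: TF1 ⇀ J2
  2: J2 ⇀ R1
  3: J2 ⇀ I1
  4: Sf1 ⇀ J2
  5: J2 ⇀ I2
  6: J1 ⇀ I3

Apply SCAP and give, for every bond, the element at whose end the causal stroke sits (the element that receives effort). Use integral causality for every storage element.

b4 |Sf1  (Sf1: flow source, stroke at near end)
b3 |I1  (I1 integral (f out))
b5 |I2  (prefer integral on I2)
b6 |I3  (I3 integral (f out))
b0 |J1  (J1 needs exactly one e-in)
b1 |TF1  (through TF1, causality passes straight; one stroke at TF1)
b2 |J2  (J2: last free bond brings effort in)

b0 stroke→J1
b1 stroke→TF1
b2 stroke→J2
b3 stroke→I1
b4 stroke→Sf1
b5 stroke→I2
b6 stroke→I3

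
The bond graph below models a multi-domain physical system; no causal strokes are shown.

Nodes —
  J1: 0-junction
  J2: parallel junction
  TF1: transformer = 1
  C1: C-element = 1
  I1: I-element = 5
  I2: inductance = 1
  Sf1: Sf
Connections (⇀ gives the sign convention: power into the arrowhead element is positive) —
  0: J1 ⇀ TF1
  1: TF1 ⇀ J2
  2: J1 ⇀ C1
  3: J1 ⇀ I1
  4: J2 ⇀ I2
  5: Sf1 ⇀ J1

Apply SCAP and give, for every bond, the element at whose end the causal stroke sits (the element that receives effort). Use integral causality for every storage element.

b5 →Sf1  (Sf1 (Sf) sets flow on bond)
b2 →J1  (C1: C, integral causality)
b0 →TF1  (J1 effort already set via bond 2)
b3 →I1  (J1 effort already set via bond 2)
b1 →J2  (through TF1, causality passes straight; one stroke at TF1)
b4 →I2  (0-jn J2 has e-setter on 1)

β0 stroke at TF1
β1 stroke at J2
β2 stroke at J1
β3 stroke at I1
β4 stroke at I2
β5 stroke at Sf1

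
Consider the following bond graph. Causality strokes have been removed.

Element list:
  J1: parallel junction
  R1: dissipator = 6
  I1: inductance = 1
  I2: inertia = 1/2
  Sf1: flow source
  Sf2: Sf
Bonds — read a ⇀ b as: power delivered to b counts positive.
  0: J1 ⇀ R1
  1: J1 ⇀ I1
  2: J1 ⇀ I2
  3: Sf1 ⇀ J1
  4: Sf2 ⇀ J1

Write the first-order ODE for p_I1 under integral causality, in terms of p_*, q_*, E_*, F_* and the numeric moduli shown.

dp_I1/dt = 6*F_Sf1 + 6*F_Sf2 - 6*p_I1 - 12*p_I2

#3 |Sf1  (source Sf1 imposes f)
#4 |Sf2  (Sf2: flow source, stroke at near end)
#1 |I1  (prefer integral on I1)
#2 |I2  (I2 integral (f out))
#0 |J1  (J1: last free bond brings effort in)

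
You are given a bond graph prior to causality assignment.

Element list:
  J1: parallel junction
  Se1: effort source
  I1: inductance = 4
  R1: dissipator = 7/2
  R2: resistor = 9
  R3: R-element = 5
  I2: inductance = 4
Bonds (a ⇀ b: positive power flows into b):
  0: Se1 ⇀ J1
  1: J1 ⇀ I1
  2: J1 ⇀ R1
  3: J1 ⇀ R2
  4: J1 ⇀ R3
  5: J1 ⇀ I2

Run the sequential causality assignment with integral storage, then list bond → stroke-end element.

b0 stroke→J1
b1 stroke→I1
b2 stroke→R1
b3 stroke→R2
b4 stroke→R3
b5 stroke→I2

bond 0 stroke→J1  (Se1 (Se) sets effort on bond)
bond 1 stroke→I1  (common-e at J1 fixed by 0)
bond 2 stroke→R1  (J1: bond 0 brought effort, rest push out)
bond 3 stroke→R2  (0-jn J1 has e-setter on 0)
bond 4 stroke→R3  (J1: bond 0 brought effort, rest push out)
bond 5 stroke→I2  (J1: bond 0 brought effort, rest push out)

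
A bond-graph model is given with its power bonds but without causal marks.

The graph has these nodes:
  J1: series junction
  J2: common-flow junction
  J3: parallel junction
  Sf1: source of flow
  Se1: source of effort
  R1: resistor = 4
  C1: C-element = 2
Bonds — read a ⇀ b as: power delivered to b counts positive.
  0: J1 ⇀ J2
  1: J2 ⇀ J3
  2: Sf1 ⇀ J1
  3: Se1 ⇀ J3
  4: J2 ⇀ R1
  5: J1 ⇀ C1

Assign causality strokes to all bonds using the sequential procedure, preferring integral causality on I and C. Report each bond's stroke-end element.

#0 →J1
#1 →J2
#2 →Sf1
#3 →J3
#4 →J2
#5 →J1

bond 2 →Sf1  (Sf1 fixes flow; stroke at Sf1)
bond 3 →J3  (Se1 fixes effort; stroke away)
bond 0 →J1  (J1 flow already set via bond 2)
bond 5 →J1  (J1 flow already set via bond 2)
bond 1 →J2  (1-jn J2 has f-setter on 0)
bond 4 →J2  (1-jn J2 has f-setter on 0)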